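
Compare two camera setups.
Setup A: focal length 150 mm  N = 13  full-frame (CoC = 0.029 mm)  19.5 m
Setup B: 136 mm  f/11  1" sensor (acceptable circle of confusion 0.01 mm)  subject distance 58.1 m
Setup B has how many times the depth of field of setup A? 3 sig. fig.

Setup A: H = 150²/(13×0.029) + 150 ≈ 59831.7 mm; DoF = Df − Dn = 28856 − 14726 ≈ 14130 mm.
Setup B: H = 136²/(11×0.01) + 136 ≈ 168281.5 mm; DoF = Df − Dn = 88665 − 43206 ≈ 45459 mm.
Ratio = 45459 / 14130 ≈ 3.22.

3.22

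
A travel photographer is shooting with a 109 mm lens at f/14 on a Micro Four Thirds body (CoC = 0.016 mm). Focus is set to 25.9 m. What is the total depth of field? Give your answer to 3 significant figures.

Hyperfocal distance H = f²/(N·c) + f = 109²/(14 × 0.016) + 109 = 11881/0.224 + 109 ≈ 53149.2 mm ≈ 53.15 m.
Near limit Dn = s·(H − f)/(H + s − 2f) = 25900 × (53149.2 − 109) / (53149.2 + 25900 − 2 × 109) = 25900 × 53040.2 / 78831.2 ≈ 17426 mm.
Far limit Df = s·(H − f)/(H − s) = 25900 × (53149.2 − 109) / (53149.2 − 25900) = 25900 × 53040.2 / 27249.2 ≈ 50414 mm.
Depth of field = Df − Dn = 50414 − 17426 ≈ 32988 mm ≈ 33.0 m.

33.0 m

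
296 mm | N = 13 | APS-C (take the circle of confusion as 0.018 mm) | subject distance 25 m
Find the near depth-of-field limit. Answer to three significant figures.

Hyperfocal distance H = f²/(N·c) + f = 296²/(13 × 0.018) + 296 = 87616/0.234 + 296 ≈ 374723.4 mm ≈ 374.7 m.
Near limit Dn = s·(H − f)/(H + s − 2f) = 25000 × (374723.4 − 296) / (374723.4 + 25000 − 2 × 296) = 25000 × 374427.4 / 399131.4 ≈ 23453 mm ≈ 23.5 m.

23.5 m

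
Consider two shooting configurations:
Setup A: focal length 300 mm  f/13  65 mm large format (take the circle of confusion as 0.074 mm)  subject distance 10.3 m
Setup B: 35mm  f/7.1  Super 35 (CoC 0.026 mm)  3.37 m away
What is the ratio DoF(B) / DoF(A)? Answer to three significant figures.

2.03

Setup A: H = 300²/(13×0.074) + 300 ≈ 93855.1 mm; DoF = Df − Dn = 11532.7 − 9305.4 ≈ 2227.3 mm.
Setup B: H = 35²/(7.1×0.026) + 35 ≈ 6671.0 mm; DoF = Df − Dn = 6774.7 − 2242.8 ≈ 4531.9 mm.
Ratio = 4531.9 / 2227.3 ≈ 2.03.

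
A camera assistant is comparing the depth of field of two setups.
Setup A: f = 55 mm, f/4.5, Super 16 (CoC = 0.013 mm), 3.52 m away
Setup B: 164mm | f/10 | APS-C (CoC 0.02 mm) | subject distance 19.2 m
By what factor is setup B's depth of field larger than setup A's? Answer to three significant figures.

Setup A: H = 55²/(4.5×0.013) + 55 ≈ 51764.4 mm; DoF = Df − Dn = 3772.81 − 3298.94 ≈ 473.87 mm.
Setup B: H = 164²/(10×0.02) + 164 ≈ 134644.0 mm; DoF = Df − Dn = 22366.0 − 16819.2 ≈ 5546.8 mm.
Ratio = 5546.8 / 473.87 ≈ 11.7.

11.7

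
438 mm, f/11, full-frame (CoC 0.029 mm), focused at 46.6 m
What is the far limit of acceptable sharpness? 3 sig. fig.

Hyperfocal distance H = f²/(N·c) + f = 438²/(11 × 0.029) + 438 = 191844/0.319 + 438 ≈ 601829.8 mm ≈ 601.8 m.
Far limit Df = s·(H − f)/(H − s) = 46600 × (601829.8 − 438) / (601829.8 − 46600) = 46600 × 601391.8 / 555229.8 ≈ 50474 mm ≈ 50.5 m.

50.5 m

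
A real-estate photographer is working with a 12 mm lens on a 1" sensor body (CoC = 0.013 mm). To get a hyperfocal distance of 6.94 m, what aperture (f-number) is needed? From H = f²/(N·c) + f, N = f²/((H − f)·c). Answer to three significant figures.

f/1.60

Rearrange H = f²/(N·c) + f for N: N = f² / ((H − f)·c).
N = 12² / ((6940 − 12) × 0.013) = 144 / 90.06 ≈ 1.60.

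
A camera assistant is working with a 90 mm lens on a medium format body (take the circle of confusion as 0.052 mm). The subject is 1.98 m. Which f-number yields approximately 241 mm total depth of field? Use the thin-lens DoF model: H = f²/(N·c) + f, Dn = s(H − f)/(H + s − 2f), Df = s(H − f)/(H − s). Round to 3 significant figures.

f/5

Write h = H − f = f²/(N·c). The thin-lens limits are Dn = s·h/(h + (s−f)) and Df = s·h/(h − (s−f)), so DoF = Df − Dn = 2·s·(s−f)·h / (h² − (s−f)²).
That is a quadratic in h: DoF·h² − 2·s·(s−f)·h − DoF·(s−f)² = 0 ⇒ h = (s−f)·(s + √(s² + DoF²)) / DoF = 1890 × (1980 + √(1980² + 241²)) / 241 = 1890 × (1980 + 1994.61) / 241 ≈ 31170 mm.
Then N = f²/(c·h) = 90² / (0.052 × 31170) = 8100 / 1620.9 ≈ 5.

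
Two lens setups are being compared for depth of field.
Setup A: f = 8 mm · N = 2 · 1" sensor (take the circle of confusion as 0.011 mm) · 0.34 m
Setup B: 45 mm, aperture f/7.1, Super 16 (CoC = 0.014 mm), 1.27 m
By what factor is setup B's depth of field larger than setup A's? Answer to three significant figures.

1.95

Setup A: H = 8²/(2×0.011) + 8 ≈ 2917.1 mm; DoF = Df − Dn = 383.801 − 305.172 ≈ 78.629 mm.
Setup B: H = 45²/(7.1×0.014) + 45 ≈ 20417.2 mm; DoF = Df − Dn = 1351.25 − 1197.97 ≈ 153.28 mm.
Ratio = 153.28 / 78.629 ≈ 1.95.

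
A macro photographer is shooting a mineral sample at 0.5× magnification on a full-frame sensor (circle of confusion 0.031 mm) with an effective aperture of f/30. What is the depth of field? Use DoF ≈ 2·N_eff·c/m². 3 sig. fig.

At magnification m, DoF ≈ 2·N_eff·c/m² = 2 × 30 × 0.031 / 0.5² = 1.86 / 0.25 ≈ 7.44 mm.

7.44 mm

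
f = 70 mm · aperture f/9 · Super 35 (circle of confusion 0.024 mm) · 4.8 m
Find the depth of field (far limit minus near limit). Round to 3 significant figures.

Hyperfocal distance H = f²/(N·c) + f = 70²/(9 × 0.024) + 70 = 4900/0.216 + 70 ≈ 22755.2 mm ≈ 22.76 m.
Near limit Dn = s·(H − f)/(H + s − 2f) = 4800 × (22755.2 − 70) / (22755.2 + 4800 − 2 × 70) = 4800 × 22685.2 / 27415.2 ≈ 3971.8 mm.
Far limit Df = s·(H − f)/(H − s) = 4800 × (22755.2 − 70) / (22755.2 − 4800) = 4800 × 22685.2 / 17955.2 ≈ 6064.5 mm.
Depth of field = Df − Dn = 6064.5 − 3971.8 ≈ 2092.7 mm ≈ 2.09 m.

2.09 m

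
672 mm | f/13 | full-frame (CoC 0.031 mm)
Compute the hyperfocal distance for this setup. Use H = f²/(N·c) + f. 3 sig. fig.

Hyperfocal distance H = f²/(N·c) + f = 672²/(13 × 0.031) + 672 = 451584/0.403 + 672 ≈ 1121227.8 mm ≈ 1120 m.

1120 m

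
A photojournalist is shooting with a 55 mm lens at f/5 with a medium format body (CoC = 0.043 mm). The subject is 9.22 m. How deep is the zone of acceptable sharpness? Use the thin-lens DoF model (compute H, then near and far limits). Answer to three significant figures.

20.9 m

Hyperfocal distance H = f²/(N·c) + f = 55²/(5 × 0.043) + 55 = 3025/0.215 + 55 ≈ 14124.8 mm ≈ 14.12 m.
Near limit Dn = s·(H − f)/(H + s − 2f) = 9220 × (14124.8 − 55) / (14124.8 + 9220 − 2 × 55) = 9220 × 14069.8 / 23234.8 ≈ 5583 mm.
Far limit Df = s·(H − f)/(H − s) = 9220 × (14124.8 − 55) / (14124.8 − 9220) = 9220 × 14069.8 / 4904.8 ≈ 26448 mm.
Depth of field = Df − Dn = 26448 − 5583 ≈ 20865 mm ≈ 20.9 m.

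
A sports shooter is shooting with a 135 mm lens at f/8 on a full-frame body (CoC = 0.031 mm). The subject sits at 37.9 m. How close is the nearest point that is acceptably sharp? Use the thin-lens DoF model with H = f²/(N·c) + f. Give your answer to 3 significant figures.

Hyperfocal distance H = f²/(N·c) + f = 135²/(8 × 0.031) + 135 = 18225/0.248 + 135 ≈ 73622.9 mm ≈ 73.62 m.
Near limit Dn = s·(H − f)/(H + s − 2f) = 37900 × (73622.9 − 135) / (73622.9 + 37900 − 2 × 135) = 37900 × 73487.9 / 111252.9 ≈ 25035 mm ≈ 25.0 m.

25.0 m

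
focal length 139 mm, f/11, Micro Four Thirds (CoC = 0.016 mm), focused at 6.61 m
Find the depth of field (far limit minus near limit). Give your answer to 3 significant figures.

Hyperfocal distance H = f²/(N·c) + f = 139²/(11 × 0.016) + 139 = 19321/0.176 + 139 ≈ 109917.4 mm ≈ 109.9 m.
Near limit Dn = s·(H − f)/(H + s − 2f) = 6610 × (109917.4 − 139) / (109917.4 + 6610 − 2 × 139) = 6610 × 109778.4 / 116249.4 ≈ 6242.06 mm.
Far limit Df = s·(H − f)/(H − s) = 6610 × (109917.4 − 139) / (109917.4 − 6610) = 6610 × 109778.4 / 103307.4 ≈ 7024.04 mm.
Depth of field = Df − Dn = 7024.04 − 6242.06 ≈ 781.98 mm ≈ 0.782 m.

0.782 m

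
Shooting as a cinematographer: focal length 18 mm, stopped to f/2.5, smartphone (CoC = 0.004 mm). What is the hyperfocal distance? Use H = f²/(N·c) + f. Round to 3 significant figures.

32.4 m

Hyperfocal distance H = f²/(N·c) + f = 18²/(2.5 × 0.004) + 18 = 324/0.01 + 18 ≈ 32418.0 mm ≈ 32.4 m.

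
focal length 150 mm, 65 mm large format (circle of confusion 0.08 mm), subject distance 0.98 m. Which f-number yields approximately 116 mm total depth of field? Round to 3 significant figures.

Write h = H − f = f²/(N·c). The thin-lens limits are Dn = s·h/(h + (s−f)) and Df = s·h/(h − (s−f)), so DoF = Df − Dn = 2·s·(s−f)·h / (h² − (s−f)²).
That is a quadratic in h: DoF·h² − 2·s·(s−f)·h − DoF·(s−f)² = 0 ⇒ h = (s−f)·(s + √(s² + DoF²)) / DoF = 830 × (980 + √(980² + 116²)) / 116 = 830 × (980 + 986.841) / 116 ≈ 14073 mm.
Then N = f²/(c·h) = 150² / (0.08 × 14073) = 22500 / 1125.8 ≈ 20.

f/20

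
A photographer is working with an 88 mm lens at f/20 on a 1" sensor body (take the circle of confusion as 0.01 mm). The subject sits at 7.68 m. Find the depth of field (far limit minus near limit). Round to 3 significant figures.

3.13 m

Hyperfocal distance H = f²/(N·c) + f = 88²/(20 × 0.01) + 88 = 7744/0.2 + 88 ≈ 38808.0 mm ≈ 38.81 m.
Near limit Dn = s·(H − f)/(H + s − 2f) = 7680 × (38808.0 − 88) / (38808.0 + 7680 − 2 × 88) = 7680 × 38720.0 / 46312.0 ≈ 6421.0 mm.
Far limit Df = s·(H − f)/(H − s) = 7680 × (38808.0 − 88) / (38808.0 − 7680) = 7680 × 38720.0 / 31128.0 ≈ 9553.1 mm.
Depth of field = Df − Dn = 9553.1 − 6421.0 ≈ 3132.1 mm ≈ 3.13 m.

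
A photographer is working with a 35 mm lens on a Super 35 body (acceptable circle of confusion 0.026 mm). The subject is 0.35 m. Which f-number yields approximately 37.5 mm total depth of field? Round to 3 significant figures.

Write h = H − f = f²/(N·c). The thin-lens limits are Dn = s·h/(h + (s−f)) and Df = s·h/(h − (s−f)), so DoF = Df − Dn = 2·s·(s−f)·h / (h² − (s−f)²).
That is a quadratic in h: DoF·h² − 2·s·(s−f)·h − DoF·(s−f)² = 0 ⇒ h = (s−f)·(s + √(s² + DoF²)) / DoF = 315 × (350 + √(350² + 37.5²)) / 37.5 = 315 × (350 + 352.003) / 37.5 ≈ 5896.8 mm.
Then N = f²/(c·h) = 35² / (0.026 × 5896.8) = 1225 / 153.32 ≈ 7.99.

f/7.99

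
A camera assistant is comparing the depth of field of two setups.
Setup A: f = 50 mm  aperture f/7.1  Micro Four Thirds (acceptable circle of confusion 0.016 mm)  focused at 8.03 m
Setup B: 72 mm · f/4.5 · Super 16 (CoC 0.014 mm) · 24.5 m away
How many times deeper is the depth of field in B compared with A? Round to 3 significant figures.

2.38

Setup A: H = 50²/(7.1×0.016) + 50 ≈ 22057.0 mm; DoF = Df − Dn = 12598.3 − 5893.1 ≈ 6705.2 mm.
Setup B: H = 72²/(4.5×0.014) + 72 ≈ 82357.7 mm; DoF = Df − Dn = 34844 − 18892 ≈ 15952 mm.
Ratio = 15952 / 6705.2 ≈ 2.38.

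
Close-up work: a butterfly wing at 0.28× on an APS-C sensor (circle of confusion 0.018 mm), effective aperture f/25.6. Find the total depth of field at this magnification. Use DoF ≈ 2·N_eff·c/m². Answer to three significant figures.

At magnification m, DoF ≈ 2·N_eff·c/m² = 2 × 25.6 × 0.018 / 0.28² = 0.9216 / 0.0784 ≈ 11.8 mm.

11.8 mm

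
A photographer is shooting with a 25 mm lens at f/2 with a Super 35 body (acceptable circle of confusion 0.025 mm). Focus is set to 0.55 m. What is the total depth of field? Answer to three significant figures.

46.3 mm

Hyperfocal distance H = f²/(N·c) + f = 25²/(2 × 0.025) + 25 = 625/0.05 + 25 ≈ 12525.0 mm ≈ 12.53 m.
Near limit Dn = s·(H − f)/(H + s − 2f) = 550 × (12525.0 − 25) / (12525.0 + 550 − 2 × 25) = 550 × 12500.0 / 13025.0 ≈ 527.831 mm.
Far limit Df = s·(H − f)/(H − s) = 550 × (12525.0 − 25) / (12525.0 − 550) = 550 × 12500.0 / 11975.0 ≈ 574.113 mm.
Depth of field = Df − Dn = 574.113 − 527.831 ≈ 46.282 mm.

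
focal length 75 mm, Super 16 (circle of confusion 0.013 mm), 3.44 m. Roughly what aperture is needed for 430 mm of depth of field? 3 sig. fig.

Write h = H − f = f²/(N·c). The thin-lens limits are Dn = s·h/(h + (s−f)) and Df = s·h/(h − (s−f)), so DoF = Df − Dn = 2·s·(s−f)·h / (h² − (s−f)²).
That is a quadratic in h: DoF·h² − 2·s·(s−f)·h − DoF·(s−f)² = 0 ⇒ h = (s−f)·(s + √(s² + DoF²)) / DoF = 3365 × (3440 + √(3440² + 430²)) / 430 = 3365 × (3440 + 3466.77) / 430 ≈ 54049 mm.
Then N = f²/(c·h) = 75² / (0.013 × 54049) = 5625 / 702.64 ≈ 8.01.

f/8.01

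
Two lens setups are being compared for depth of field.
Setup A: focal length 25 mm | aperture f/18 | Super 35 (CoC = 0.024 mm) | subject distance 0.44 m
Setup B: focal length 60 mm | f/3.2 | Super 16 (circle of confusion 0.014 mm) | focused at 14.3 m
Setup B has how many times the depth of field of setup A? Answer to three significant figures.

19.0

Setup A: H = 25²/(18×0.024) + 25 ≈ 1471.8 mm; DoF = Df − Dn = 616.98 − 341.92 ≈ 275.06 mm.
Setup B: H = 60²/(3.2×0.014) + 60 ≈ 80417.1 mm; DoF = Df − Dn = 17379.9 − 12147.4 ≈ 5232.5 mm.
Ratio = 5232.5 / 275.06 ≈ 19.0.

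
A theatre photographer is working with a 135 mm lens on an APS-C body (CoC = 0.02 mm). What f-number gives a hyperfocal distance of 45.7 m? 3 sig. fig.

f/20

Rearrange H = f²/(N·c) + f for N: N = f² / ((H − f)·c).
N = 135² / ((45700 − 135) × 0.02) = 18225 / 911.3 ≈ 20.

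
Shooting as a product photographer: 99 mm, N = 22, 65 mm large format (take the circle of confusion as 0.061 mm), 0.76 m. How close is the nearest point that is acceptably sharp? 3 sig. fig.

Hyperfocal distance H = f²/(N·c) + f = 99²/(22 × 0.061) + 99 = 9801/1.342 + 99 ≈ 7402.3 mm ≈ 7.402 m.
Near limit Dn = s·(H − f)/(H + s − 2f) = 760 × (7402.3 − 99) / (7402.3 + 760 − 2 × 99) = 760 × 7303.3 / 7964.3 ≈ 696.92 mm ≈ 0.697 m.

0.697 m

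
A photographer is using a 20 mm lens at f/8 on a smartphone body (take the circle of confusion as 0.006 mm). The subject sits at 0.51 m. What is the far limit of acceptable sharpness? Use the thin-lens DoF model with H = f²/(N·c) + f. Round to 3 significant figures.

0.542 m

Hyperfocal distance H = f²/(N·c) + f = 20²/(8 × 0.006) + 20 = 400/0.048 + 20 ≈ 8353.3 mm ≈ 8.353 m.
Far limit Df = s·(H − f)/(H − s) = 510 × (8353.3 − 20) / (8353.3 − 510) = 510 × 8333.3 / 7843.3 ≈ 541.86 mm ≈ 0.542 m.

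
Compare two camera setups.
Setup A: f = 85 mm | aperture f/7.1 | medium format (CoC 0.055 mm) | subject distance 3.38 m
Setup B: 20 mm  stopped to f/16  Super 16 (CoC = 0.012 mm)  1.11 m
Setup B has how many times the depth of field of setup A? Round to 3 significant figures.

1.29

Setup A: H = 85²/(7.1×0.055) + 85 ≈ 18586.9 mm; DoF = Df − Dn = 4112.4 − 2869.1 ≈ 1243.3 mm.
Setup B: H = 20²/(16×0.012) + 20 ≈ 2103.3 mm; DoF = Df − Dn = 2328.0 − 728.7 ≈ 1599.3 mm.
Ratio = 1599.3 / 1243.3 ≈ 1.29.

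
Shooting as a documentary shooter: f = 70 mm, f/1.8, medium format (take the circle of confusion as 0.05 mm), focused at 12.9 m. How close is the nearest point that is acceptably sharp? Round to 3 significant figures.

10.4 m

Hyperfocal distance H = f²/(N·c) + f = 70²/(1.8 × 0.05) + 70 = 4900/0.09 + 70 ≈ 54514.4 mm ≈ 54.51 m.
Near limit Dn = s·(H − f)/(H + s − 2f) = 12900 × (54514.4 − 70) / (54514.4 + 12900 − 2 × 70) = 12900 × 54444.4 / 67274.4 ≈ 10440 mm ≈ 10.4 m.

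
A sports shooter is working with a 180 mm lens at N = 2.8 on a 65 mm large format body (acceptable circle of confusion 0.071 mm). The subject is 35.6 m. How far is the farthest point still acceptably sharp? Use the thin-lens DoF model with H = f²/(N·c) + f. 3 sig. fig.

45.5 m

Hyperfocal distance H = f²/(N·c) + f = 180²/(2.8 × 0.071) + 180 = 32400/0.1988 + 180 ≈ 163157.9 mm ≈ 163.2 m.
Far limit Df = s·(H − f)/(H − s) = 35600 × (163157.9 − 180) / (163157.9 − 35600) = 35600 × 162977.9 / 127557.9 ≈ 45485 mm ≈ 45.5 m.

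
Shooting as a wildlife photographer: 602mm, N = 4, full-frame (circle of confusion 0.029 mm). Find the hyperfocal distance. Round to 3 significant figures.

Hyperfocal distance H = f²/(N·c) + f = 602²/(4 × 0.029) + 602 = 362404/0.116 + 602 ≈ 3124774.4 mm ≈ 3120 m.

3120 m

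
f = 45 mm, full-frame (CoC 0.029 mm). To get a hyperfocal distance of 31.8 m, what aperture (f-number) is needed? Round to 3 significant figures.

Rearrange H = f²/(N·c) + f for N: N = f² / ((H − f)·c).
N = 45² / ((31800 − 45) × 0.029) = 2025 / 920.9 ≈ 2.20.

f/2.20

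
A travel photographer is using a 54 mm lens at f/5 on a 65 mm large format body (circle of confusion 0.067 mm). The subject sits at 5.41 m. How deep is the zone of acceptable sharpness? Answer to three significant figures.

Hyperfocal distance H = f²/(N·c) + f = 54²/(5 × 0.067) + 54 = 2916/0.335 + 54 ≈ 8758.5 mm ≈ 8.758 m.
Near limit Dn = s·(H − f)/(H + s − 2f) = 5410 × (8758.5 − 54) / (8758.5 + 5410 − 2 × 54) = 5410 × 8704.5 / 14060.5 ≈ 3349 mm.
Far limit Df = s·(H − f)/(H − s) = 5410 × (8758.5 − 54) / (8758.5 − 5410) = 5410 × 8704.5 / 3348.5 ≈ 14063 mm.
Depth of field = Df − Dn = 14063 − 3349 ≈ 10714 mm ≈ 10.7 m.

10.7 m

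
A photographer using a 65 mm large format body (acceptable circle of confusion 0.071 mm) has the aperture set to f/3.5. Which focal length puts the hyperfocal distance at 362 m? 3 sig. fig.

300 mm

From H = f²/(N·c) + f, with f ≪ H: f ≈ √(H·N·c) = √(362000 × 3.5 × 0.071) = √89957 ≈ 299.9 mm.
The +f correction barely moves this — solving exactly, f² + N·c·f − N·c·H = 0 ⇒ f = (−N·c + √((N·c)² + 4·N·c·H))/2 = (−0.2485 + √359828)/2 ≈ 299.80 mm, so f ≈ 300 mm.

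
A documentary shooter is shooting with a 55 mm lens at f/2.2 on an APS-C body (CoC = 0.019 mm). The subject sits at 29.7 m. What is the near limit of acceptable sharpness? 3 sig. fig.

21.1 m

Hyperfocal distance H = f²/(N·c) + f = 55²/(2.2 × 0.019) + 55 = 3025/0.0418 + 55 ≈ 72423.4 mm ≈ 72.42 m.
Near limit Dn = s·(H − f)/(H + s − 2f) = 29700 × (72423.4 − 55) / (72423.4 + 29700 − 2 × 55) = 29700 × 72368.4 / 102013.4 ≈ 21069 mm ≈ 21.1 m.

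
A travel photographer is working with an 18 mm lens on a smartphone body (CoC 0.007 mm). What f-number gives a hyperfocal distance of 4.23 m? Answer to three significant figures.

Rearrange H = f²/(N·c) + f for N: N = f² / ((H − f)·c).
N = 18² / ((4230 − 18) × 0.007) = 324 / 29.48 ≈ 11.

f/11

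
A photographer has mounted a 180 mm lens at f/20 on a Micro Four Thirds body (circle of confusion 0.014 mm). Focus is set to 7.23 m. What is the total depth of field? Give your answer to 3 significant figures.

0.884 m

Hyperfocal distance H = f²/(N·c) + f = 180²/(20 × 0.014) + 180 = 32400/0.28 + 180 ≈ 115894.3 mm ≈ 115.9 m.
Near limit Dn = s·(H − f)/(H + s − 2f) = 7230 × (115894.3 − 180) / (115894.3 + 7230 − 2 × 180) = 7230 × 115714.3 / 122764.3 ≈ 6814.80 mm.
Far limit Df = s·(H − f)/(H − s) = 7230 × (115894.3 − 180) / (115894.3 − 7230) = 7230 × 115714.3 / 108664.3 ≈ 7699.07 mm.
Depth of field = Df − Dn = 7699.07 − 6814.80 ≈ 884.27 mm ≈ 0.884 m.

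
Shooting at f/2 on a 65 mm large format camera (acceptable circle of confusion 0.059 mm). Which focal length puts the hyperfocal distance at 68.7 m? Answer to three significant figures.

90.0 mm

From H = f²/(N·c) + f, with f ≪ H: f ≈ √(H·N·c) = √(68700 × 2 × 0.059) = √8106.6 ≈ 90.04 mm.
The +f correction barely moves this — solving exactly, f² + N·c·f − N·c·H = 0 ⇒ f = (−N·c + √((N·c)² + 4·N·c·H))/2 = (−0.118 + √32426)/2 ≈ 89.978 mm, so f ≈ 90.0 mm.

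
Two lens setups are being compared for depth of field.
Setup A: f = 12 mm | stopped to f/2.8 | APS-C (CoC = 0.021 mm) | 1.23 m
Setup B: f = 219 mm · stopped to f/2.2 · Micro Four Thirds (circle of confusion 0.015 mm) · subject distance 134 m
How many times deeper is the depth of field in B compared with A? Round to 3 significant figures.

Setup A: H = 12²/(2.8×0.021) + 12 ≈ 2461.0 mm; DoF = Df − Dn = 2447.0 − 821.5 ≈ 1625.5 mm.
Setup B: H = 219²/(2.2×0.015) + 219 ≈ 1453582.6 mm; DoF = Df − Dn = 147585 − 122705 ≈ 24880 mm.
Ratio = 24880 / 1625.5 ≈ 15.3.

15.3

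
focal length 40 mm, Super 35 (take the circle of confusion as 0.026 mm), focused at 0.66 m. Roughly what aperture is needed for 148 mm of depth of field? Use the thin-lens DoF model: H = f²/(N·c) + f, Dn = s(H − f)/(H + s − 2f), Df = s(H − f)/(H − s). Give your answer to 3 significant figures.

f/11

Write h = H − f = f²/(N·c). The thin-lens limits are Dn = s·h/(h + (s−f)) and Df = s·h/(h − (s−f)), so DoF = Df − Dn = 2·s·(s−f)·h / (h² − (s−f)²).
That is a quadratic in h: DoF·h² − 2·s·(s−f)·h − DoF·(s−f)² = 0 ⇒ h = (s−f)·(s + √(s² + DoF²)) / DoF = 620 × (660 + √(660² + 148²)) / 148 = 620 × (660 + 676.390) / 148 ≈ 5598.4 mm.
Then N = f²/(c·h) = 40² / (0.026 × 5598.4) = 1600 / 145.56 ≈ 11.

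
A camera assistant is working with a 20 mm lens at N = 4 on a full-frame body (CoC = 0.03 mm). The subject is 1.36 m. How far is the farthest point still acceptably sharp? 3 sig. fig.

Hyperfocal distance H = f²/(N·c) + f = 20²/(4 × 0.03) + 20 = 400/0.12 + 20 ≈ 3353.3 mm ≈ 3.353 m.
Far limit Df = s·(H − f)/(H − s) = 1360 × (3353.3 − 20) / (3353.3 − 1360) = 1360 × 3333.3 / 1993.3 ≈ 2274.2 mm ≈ 2.27 m.

2.27 m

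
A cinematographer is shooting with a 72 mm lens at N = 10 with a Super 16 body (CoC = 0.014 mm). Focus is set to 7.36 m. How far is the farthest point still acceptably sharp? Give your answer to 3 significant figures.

9.16 m

Hyperfocal distance H = f²/(N·c) + f = 72²/(10 × 0.014) + 72 = 5184/0.14 + 72 ≈ 37100.6 mm ≈ 37.10 m.
Far limit Df = s·(H − f)/(H − s) = 7360 × (37100.6 − 72) / (37100.6 − 7360) = 7360 × 37028.6 / 29740.6 ≈ 9163.6 mm ≈ 9.16 m.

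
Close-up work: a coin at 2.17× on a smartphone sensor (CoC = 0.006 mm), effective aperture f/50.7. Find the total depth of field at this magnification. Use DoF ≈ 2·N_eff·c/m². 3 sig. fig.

At magnification m, DoF ≈ 2·N_eff·c/m² = 2 × 50.7 × 0.006 / 2.17² = 0.6084 / 4.709 ≈ 0.129 mm.

0.129 mm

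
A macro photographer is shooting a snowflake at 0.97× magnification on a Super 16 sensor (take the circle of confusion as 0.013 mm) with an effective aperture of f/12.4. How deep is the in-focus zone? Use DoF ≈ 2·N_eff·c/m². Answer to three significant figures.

At magnification m, DoF ≈ 2·N_eff·c/m² = 2 × 12.4 × 0.013 / 0.97² = 0.3224 / 0.9409 ≈ 0.343 mm.

0.343 mm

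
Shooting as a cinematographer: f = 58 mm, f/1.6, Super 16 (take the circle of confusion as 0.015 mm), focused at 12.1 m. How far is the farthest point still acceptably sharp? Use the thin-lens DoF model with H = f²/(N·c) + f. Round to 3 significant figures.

Hyperfocal distance H = f²/(N·c) + f = 58²/(1.6 × 0.015) + 58 = 3364/0.024 + 58 ≈ 140224.7 mm ≈ 140.2 m.
Far limit Df = s·(H − f)/(H − s) = 12100 × (140224.7 − 58) / (140224.7 − 12100) = 12100 × 140166.7 / 128124.7 ≈ 13237 mm ≈ 13.2 m.

13.2 m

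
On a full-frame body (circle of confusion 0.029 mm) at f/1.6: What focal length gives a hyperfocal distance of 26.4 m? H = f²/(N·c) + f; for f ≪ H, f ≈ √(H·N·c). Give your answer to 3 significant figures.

35.0 mm

From H = f²/(N·c) + f, with f ≪ H: f ≈ √(H·N·c) = √(26400 × 1.6 × 0.029) = √1225.0 ≈ 35.00 mm.
The +f correction barely moves this — solving exactly, f² + N·c·f − N·c·H = 0 ⇒ f = (−N·c + √((N·c)² + 4·N·c·H))/2 = (−0.0464 + √4899.8)/2 ≈ 34.976 mm, so f ≈ 35.0 mm.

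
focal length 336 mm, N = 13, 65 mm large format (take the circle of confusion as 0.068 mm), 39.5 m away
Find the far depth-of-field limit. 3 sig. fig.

57.0 m

Hyperfocal distance H = f²/(N·c) + f = 336²/(13 × 0.068) + 336 = 112896/0.884 + 336 ≈ 128046.4 mm ≈ 128.0 m.
Far limit Df = s·(H − f)/(H − s) = 39500 × (128046.4 − 336) / (128046.4 − 39500) = 39500 × 127710.4 / 88546.4 ≈ 56971 mm ≈ 57.0 m.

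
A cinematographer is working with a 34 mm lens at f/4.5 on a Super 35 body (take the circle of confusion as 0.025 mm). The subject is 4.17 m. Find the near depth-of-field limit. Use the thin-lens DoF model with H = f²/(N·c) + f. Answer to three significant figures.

2.97 m

Hyperfocal distance H = f²/(N·c) + f = 34²/(4.5 × 0.025) + 34 = 1156/0.1125 + 34 ≈ 10309.6 mm ≈ 10.31 m.
Near limit Dn = s·(H − f)/(H + s − 2f) = 4170 × (10309.6 − 34) / (10309.6 + 4170 − 2 × 34) = 4170 × 10275.6 / 14411.6 ≈ 2973.2 mm ≈ 2.97 m.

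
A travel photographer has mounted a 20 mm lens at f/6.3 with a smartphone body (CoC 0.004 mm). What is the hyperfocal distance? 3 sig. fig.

15.9 m

Hyperfocal distance H = f²/(N·c) + f = 20²/(6.3 × 0.004) + 20 = 400/0.0252 + 20 ≈ 15893.0 mm ≈ 15.9 m.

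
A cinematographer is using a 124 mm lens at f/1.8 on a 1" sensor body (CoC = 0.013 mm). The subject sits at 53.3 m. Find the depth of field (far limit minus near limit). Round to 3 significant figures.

Hyperfocal distance H = f²/(N·c) + f = 124²/(1.8 × 0.013) + 124 = 15376/0.0234 + 124 ≈ 657218.0 mm ≈ 657.2 m.
Near limit Dn = s·(H − f)/(H + s − 2f) = 53300 × (657218.0 − 124) / (657218.0 + 53300 − 2 × 124) = 53300 × 657094.0 / 710270.0 ≈ 49309.6 mm.
Far limit Df = s·(H − f)/(H − s) = 53300 × (657218.0 − 124) / (657218.0 − 53300) = 53300 × 657094.0 / 603918.0 ≈ 57993.2 mm.
Depth of field = Df − Dn = 57993.2 − 49309.6 ≈ 8683.6 mm ≈ 8.68 m.

8.68 m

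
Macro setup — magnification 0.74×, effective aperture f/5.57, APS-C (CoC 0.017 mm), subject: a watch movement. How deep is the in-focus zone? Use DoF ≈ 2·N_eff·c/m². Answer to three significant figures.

0.346 mm

At magnification m, DoF ≈ 2·N_eff·c/m² = 2 × 5.57 × 0.017 / 0.74² = 0.1894 / 0.5476 ≈ 0.346 mm.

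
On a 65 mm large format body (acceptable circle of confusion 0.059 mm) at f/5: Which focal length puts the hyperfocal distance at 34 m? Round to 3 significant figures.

100 mm

From H = f²/(N·c) + f, with f ≪ H: f ≈ √(H·N·c) = √(34000 × 5 × 0.059) = √10030 ≈ 100.1 mm.
The +f correction barely moves this — solving exactly, f² + N·c·f − N·c·H = 0 ⇒ f = (−N·c + √((N·c)² + 4·N·c·H))/2 = (−0.295 + √40120)/2 ≈ 100.00 mm, so f ≈ 100 mm.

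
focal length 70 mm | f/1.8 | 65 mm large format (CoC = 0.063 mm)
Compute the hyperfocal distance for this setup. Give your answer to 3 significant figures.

Hyperfocal distance H = f²/(N·c) + f = 70²/(1.8 × 0.063) + 70 = 4900/0.1134 + 70 ≈ 43279.9 mm ≈ 43.3 m.

43.3 m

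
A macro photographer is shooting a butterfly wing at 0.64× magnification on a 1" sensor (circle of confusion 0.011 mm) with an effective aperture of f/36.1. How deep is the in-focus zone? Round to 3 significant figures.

At magnification m, DoF ≈ 2·N_eff·c/m² = 2 × 36.1 × 0.011 / 0.64² = 0.7942 / 0.4096 ≈ 1.94 mm.

1.94 mm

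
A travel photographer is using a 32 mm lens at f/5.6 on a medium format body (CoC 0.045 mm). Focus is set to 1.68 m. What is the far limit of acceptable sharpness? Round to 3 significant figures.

Hyperfocal distance H = f²/(N·c) + f = 32²/(5.6 × 0.045) + 32 = 1024/0.252 + 32 ≈ 4095.5 mm ≈ 4.095 m.
Far limit Df = s·(H − f)/(H − s) = 1680 × (4095.5 − 32) / (4095.5 − 1680) = 1680 × 4063.5 / 2415.5 ≈ 2826.2 mm ≈ 2.83 m.

2.83 m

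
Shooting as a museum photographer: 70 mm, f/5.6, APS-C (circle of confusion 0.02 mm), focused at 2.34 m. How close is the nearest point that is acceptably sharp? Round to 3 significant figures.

Hyperfocal distance H = f²/(N·c) + f = 70²/(5.6 × 0.02) + 70 = 4900/0.112 + 70 ≈ 43820.0 mm ≈ 43.82 m.
Near limit Dn = s·(H − f)/(H + s − 2f) = 2340 × (43820.0 − 70) / (43820.0 + 2340 − 2 × 70) = 2340 × 43750.0 / 46020.0 ≈ 2224.6 mm ≈ 2.22 m.

2.22 m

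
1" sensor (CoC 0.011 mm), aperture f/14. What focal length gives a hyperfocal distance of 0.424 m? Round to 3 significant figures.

8.00 mm

From H = f²/(N·c) + f, with f ≪ H: f ≈ √(H·N·c) = √(424 × 14 × 0.011) = √65.296 ≈ 8.081 mm.
Exact: f² + N·c·f − N·c·H = 0 ⇒ f = (−N·c + √((N·c)² + 4·N·c·H))/2 = (−0.154 + √261.21)/2 ≈ 8.0040 mm ≈ 8.00 mm.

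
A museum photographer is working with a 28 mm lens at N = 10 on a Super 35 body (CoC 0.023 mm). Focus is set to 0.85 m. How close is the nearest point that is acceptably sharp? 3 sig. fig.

Hyperfocal distance H = f²/(N·c) + f = 28²/(10 × 0.023) + 28 = 784/0.23 + 28 ≈ 3436.7 mm ≈ 3.437 m.
Near limit Dn = s·(H − f)/(H + s − 2f) = 850 × (3436.7 − 28) / (3436.7 + 850 − 2 × 28) = 850 × 3408.7 / 4230.7 ≈ 684.85 mm ≈ 0.685 m.

0.685 m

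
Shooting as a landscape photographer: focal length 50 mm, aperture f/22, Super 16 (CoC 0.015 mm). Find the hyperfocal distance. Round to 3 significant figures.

7.63 m

Hyperfocal distance H = f²/(N·c) + f = 50²/(22 × 0.015) + 50 = 2500/0.33 + 50 ≈ 7625.8 mm ≈ 7.63 m.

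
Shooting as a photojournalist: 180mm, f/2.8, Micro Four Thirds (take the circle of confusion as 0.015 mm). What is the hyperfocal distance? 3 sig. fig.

Hyperfocal distance H = f²/(N·c) + f = 180²/(2.8 × 0.015) + 180 = 32400/0.042 + 180 ≈ 771608.6 mm ≈ 772 m.

772 m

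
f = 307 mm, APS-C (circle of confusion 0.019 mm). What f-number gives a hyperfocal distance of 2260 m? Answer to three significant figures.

Rearrange H = f²/(N·c) + f for N: N = f² / ((H − f)·c).
N = 307² / ((2260000 − 307) × 0.019) = 94249 / 42934 ≈ 2.20.

f/2.20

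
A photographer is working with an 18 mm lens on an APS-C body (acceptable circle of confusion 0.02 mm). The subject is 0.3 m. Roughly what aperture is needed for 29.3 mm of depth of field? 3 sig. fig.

Write h = H − f = f²/(N·c). The thin-lens limits are Dn = s·h/(h + (s−f)) and Df = s·h/(h − (s−f)), so DoF = Df − Dn = 2·s·(s−f)·h / (h² − (s−f)²).
That is a quadratic in h: DoF·h² − 2·s·(s−f)·h − DoF·(s−f)² = 0 ⇒ h = (s−f)·(s + √(s² + DoF²)) / DoF = 282 × (300 + √(300² + 29.3²)) / 29.3 = 282 × (300 + 301.427) / 29.3 ≈ 5788.5 mm.
Then N = f²/(c·h) = 18² / (0.02 × 5788.5) = 324 / 115.77 ≈ 2.80.

f/2.80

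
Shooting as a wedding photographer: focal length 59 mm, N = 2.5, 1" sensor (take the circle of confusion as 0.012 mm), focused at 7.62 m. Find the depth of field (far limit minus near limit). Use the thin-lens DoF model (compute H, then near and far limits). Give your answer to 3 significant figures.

0.997 m

Hyperfocal distance H = f²/(N·c) + f = 59²/(2.5 × 0.012) + 59 = 3481/0.03 + 59 ≈ 116092.3 mm ≈ 116.1 m.
Near limit Dn = s·(H − f)/(H + s − 2f) = 7620 × (116092.3 − 59) / (116092.3 + 7620 − 2 × 59) = 7620 × 116033.3 / 123594.3 ≈ 7153.84 mm.
Far limit Df = s·(H − f)/(H − s) = 7620 × (116092.3 − 59) / (116092.3 − 7620) = 7620 × 116033.3 / 108472.3 ≈ 8151.15 mm.
Depth of field = Df − Dn = 8151.15 − 7153.84 ≈ 997.31 mm ≈ 0.997 m.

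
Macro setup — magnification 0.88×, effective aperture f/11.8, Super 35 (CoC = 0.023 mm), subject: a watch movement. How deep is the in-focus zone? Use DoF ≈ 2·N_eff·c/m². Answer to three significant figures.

At magnification m, DoF ≈ 2·N_eff·c/m² = 2 × 11.8 × 0.023 / 0.88² = 0.5428 / 0.7744 ≈ 0.701 mm.

0.701 mm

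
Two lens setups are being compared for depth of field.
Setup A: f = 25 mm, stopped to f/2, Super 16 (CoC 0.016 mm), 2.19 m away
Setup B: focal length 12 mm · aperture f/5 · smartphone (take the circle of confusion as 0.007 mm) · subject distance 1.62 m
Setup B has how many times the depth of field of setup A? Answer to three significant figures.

Setup A: H = 25²/(2×0.016) + 25 ≈ 19556.2 mm; DoF = Df − Dn = 2463.02 − 1971.47 ≈ 491.55 mm.
Setup B: H = 12²/(5×0.007) + 12 ≈ 4126.3 mm; DoF = Df − Dn = 2659.4 − 1164.8 ≈ 1494.6 mm.
Ratio = 1494.6 / 491.55 ≈ 3.04.

3.04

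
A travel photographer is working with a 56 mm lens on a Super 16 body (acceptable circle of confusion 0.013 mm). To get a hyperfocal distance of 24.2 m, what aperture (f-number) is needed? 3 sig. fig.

f/9.99

Rearrange H = f²/(N·c) + f for N: N = f² / ((H − f)·c).
N = 56² / ((24200 − 56) × 0.013) = 3136 / 313.9 ≈ 9.99.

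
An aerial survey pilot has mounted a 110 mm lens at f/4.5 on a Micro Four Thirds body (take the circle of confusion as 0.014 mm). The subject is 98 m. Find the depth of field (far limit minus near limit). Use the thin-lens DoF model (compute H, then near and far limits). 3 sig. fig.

Hyperfocal distance H = f²/(N·c) + f = 110²/(4.5 × 0.014) + 110 = 12100/0.063 + 110 ≈ 192173.5 mm ≈ 192.2 m.
Near limit Dn = s·(H − f)/(H + s − 2f) = 98000 × (192173.5 − 110) / (192173.5 + 98000 − 2 × 110) = 98000 × 192063.5 / 289953.5 ≈ 64915 mm.
Far limit Df = s·(H − f)/(H − s) = 98000 × (192173.5 − 110) / (192173.5 − 98000) = 98000 × 192063.5 / 94173.5 ≈ 199868 mm.
Depth of field = Df − Dn = 199868 − 64915 ≈ 134953 mm ≈ 135 m.

135 m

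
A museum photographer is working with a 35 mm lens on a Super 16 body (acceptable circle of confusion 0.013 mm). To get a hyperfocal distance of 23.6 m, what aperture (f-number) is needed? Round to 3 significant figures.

Rearrange H = f²/(N·c) + f for N: N = f² / ((H − f)·c).
N = 35² / ((23600 − 35) × 0.013) = 1225 / 306.3 ≈ 4.

f/4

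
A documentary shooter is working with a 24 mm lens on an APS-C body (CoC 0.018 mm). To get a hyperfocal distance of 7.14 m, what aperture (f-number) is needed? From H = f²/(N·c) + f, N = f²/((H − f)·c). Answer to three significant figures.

f/4.50

Rearrange H = f²/(N·c) + f for N: N = f² / ((H − f)·c).
N = 24² / ((7140 − 24) × 0.018) = 576 / 128.1 ≈ 4.50.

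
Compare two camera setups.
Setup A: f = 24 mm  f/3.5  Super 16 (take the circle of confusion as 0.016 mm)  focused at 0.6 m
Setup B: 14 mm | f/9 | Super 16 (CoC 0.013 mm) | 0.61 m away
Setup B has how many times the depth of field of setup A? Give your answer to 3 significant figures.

7.37

Setup A: H = 24²/(3.5×0.016) + 24 ≈ 10309.7 mm; DoF = Df − Dn = 635.593 − 568.182 ≈ 67.411 mm.
Setup B: H = 14²/(9×0.013) + 14 ≈ 1689.2 mm; DoF = Df − Dn = 946.87 − 449.93 ≈ 496.94 mm.
Ratio = 496.94 / 67.411 ≈ 7.37.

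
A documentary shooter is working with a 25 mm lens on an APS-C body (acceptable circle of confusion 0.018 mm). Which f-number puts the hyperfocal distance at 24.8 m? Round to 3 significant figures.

f/1.40

Rearrange H = f²/(N·c) + f for N: N = f² / ((H − f)·c).
N = 25² / ((24800 − 25) × 0.018) = 625 / 445.9 ≈ 1.40.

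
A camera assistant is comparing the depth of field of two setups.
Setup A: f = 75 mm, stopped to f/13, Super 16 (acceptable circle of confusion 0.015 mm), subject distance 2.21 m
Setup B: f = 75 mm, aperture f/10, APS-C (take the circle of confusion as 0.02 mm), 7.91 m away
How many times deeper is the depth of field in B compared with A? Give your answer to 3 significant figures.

Setup A: H = 75²/(13×0.015) + 75 ≈ 28921.2 mm; DoF = Df − Dn = 2386.64 − 2057.70 ≈ 328.94 mm.
Setup B: H = 75²/(10×0.02) + 75 ≈ 28200.0 mm; DoF = Df − Dn = 10964.5 − 6186.6 ≈ 4777.9 mm.
Ratio = 4777.9 / 328.94 ≈ 14.5.

14.5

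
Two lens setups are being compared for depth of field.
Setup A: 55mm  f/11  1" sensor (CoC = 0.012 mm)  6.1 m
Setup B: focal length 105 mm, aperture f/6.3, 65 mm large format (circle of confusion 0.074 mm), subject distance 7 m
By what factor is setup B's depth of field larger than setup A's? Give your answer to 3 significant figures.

Setup A: H = 55²/(11×0.012) + 55 ≈ 22971.7 mm; DoF = Df − Dn = 8285.6 − 4826.8 ≈ 3458.8 mm.
Setup B: H = 105²/(6.3×0.074) + 105 ≈ 23753.6 mm; DoF = Df − Dn = 9880.9 − 5419.8 ≈ 4461.1 mm.
Ratio = 4461.1 / 3458.8 ≈ 1.29.

1.29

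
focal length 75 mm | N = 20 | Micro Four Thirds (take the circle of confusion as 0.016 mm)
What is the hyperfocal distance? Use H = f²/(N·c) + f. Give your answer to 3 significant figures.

17.7 m

Hyperfocal distance H = f²/(N·c) + f = 75²/(20 × 0.016) + 75 = 5625/0.32 + 75 ≈ 17653.1 mm ≈ 17.7 m.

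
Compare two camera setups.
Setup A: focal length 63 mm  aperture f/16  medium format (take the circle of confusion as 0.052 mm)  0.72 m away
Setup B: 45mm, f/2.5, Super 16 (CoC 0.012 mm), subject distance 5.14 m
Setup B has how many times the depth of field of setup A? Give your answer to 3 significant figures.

Setup A: H = 63²/(16×0.052) + 63 ≈ 4833.4 mm; DoF = Df − Dn = 835.00 − 632.84 ≈ 202.16 mm.
Setup B: H = 45²/(2.5×0.012) + 45 ≈ 67545.0 mm; DoF = Df − Dn = 5559.65 − 4779.25 ≈ 780.40 mm.
Ratio = 780.40 / 202.16 ≈ 3.86.

3.86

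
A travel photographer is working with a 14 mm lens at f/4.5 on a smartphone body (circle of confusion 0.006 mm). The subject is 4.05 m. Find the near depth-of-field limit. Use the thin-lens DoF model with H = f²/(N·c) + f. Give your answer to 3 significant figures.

Hyperfocal distance H = f²/(N·c) + f = 14²/(4.5 × 0.006) + 14 = 196/0.027 + 14 ≈ 7273.3 mm ≈ 7.273 m.
Near limit Dn = s·(H − f)/(H + s − 2f) = 4050 × (7273.3 − 14) / (7273.3 + 4050 − 2 × 14) = 4050 × 7259.3 / 11295.3 ≈ 2602.9 mm ≈ 2.60 m.

2.60 m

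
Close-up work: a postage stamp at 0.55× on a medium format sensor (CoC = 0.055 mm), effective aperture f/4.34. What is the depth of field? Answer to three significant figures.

At magnification m, DoF ≈ 2·N_eff·c/m² = 2 × 4.34 × 0.055 / 0.55² = 0.4774 / 0.3025 ≈ 1.58 mm.

1.58 mm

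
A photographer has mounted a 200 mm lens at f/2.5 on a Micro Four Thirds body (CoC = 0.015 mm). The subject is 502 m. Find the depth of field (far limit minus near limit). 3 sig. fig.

607 m

Hyperfocal distance H = f²/(N·c) + f = 200²/(2.5 × 0.015) + 200 = 40000/0.0375 + 200 ≈ 1066866.7 mm ≈ 1067 m.
Near limit Dn = s·(H − f)/(H + s − 2f) = 502000 × (1066866.7 − 200) / (1066866.7 + 502000 − 2 × 200) = 502000 × 1066666.7 / 1568466.7 ≈ 341395 mm.
Far limit Df = s·(H − f)/(H − s) = 502000 × (1066866.7 − 200) / (1066866.7 − 502000) = 502000 × 1066666.7 / 564866.7 ≈ 947952 mm.
Depth of field = Df − Dn = 947952 − 341395 ≈ 606557 mm ≈ 607 m.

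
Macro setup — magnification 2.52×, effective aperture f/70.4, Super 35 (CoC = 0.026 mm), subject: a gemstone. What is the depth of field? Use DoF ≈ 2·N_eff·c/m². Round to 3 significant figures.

0.576 mm

At magnification m, DoF ≈ 2·N_eff·c/m² = 2 × 70.4 × 0.026 / 2.52² = 3.661 / 6.35 ≈ 0.576 mm.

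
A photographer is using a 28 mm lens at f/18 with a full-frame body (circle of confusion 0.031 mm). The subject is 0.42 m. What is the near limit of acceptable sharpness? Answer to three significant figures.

328 mm

Hyperfocal distance H = f²/(N·c) + f = 28²/(18 × 0.031) + 28 = 784/0.558 + 28 ≈ 1433.0 mm ≈ 1.433 m.
Near limit Dn = s·(H − f)/(H + s − 2f) = 420 × (1433.0 − 28) / (1433.0 + 420 − 2 × 28) = 420 × 1405.0 / 1797.0 ≈ 328.38 mm.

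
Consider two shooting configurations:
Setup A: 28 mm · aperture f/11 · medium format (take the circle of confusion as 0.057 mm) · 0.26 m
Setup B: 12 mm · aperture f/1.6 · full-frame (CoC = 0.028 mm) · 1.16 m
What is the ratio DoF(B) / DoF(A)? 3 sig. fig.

Setup A: H = 28²/(11×0.057) + 28 ≈ 1278.4 mm; DoF = Df − Dn = 319.230 − 219.309 ≈ 99.921 mm.
Setup B: H = 12²/(1.6×0.028) + 12 ≈ 3226.3 mm; DoF = Df − Dn = 1804.48 − 854.73 ≈ 949.75 mm.
Ratio = 949.75 / 99.921 ≈ 9.51.

9.51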